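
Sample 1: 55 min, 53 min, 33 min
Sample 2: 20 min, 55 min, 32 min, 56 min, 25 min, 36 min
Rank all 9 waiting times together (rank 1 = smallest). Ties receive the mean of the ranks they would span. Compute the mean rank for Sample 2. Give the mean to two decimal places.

4.58

Sorted (ascending): 20, 25, 32, 33, 36, 53, 55, 55, 56
The 2 values of 55 occupy positions 7–8 → average rank (7+8)/2 = 7.5.
Sample 2 values → pooled ranks: 20→1, 55→7.5, 32→3, 56→9, 25→2, 36→5
Mean rank = (1 + 7.5 + 3 + 9 + 2 + 5) / 6 = 4.58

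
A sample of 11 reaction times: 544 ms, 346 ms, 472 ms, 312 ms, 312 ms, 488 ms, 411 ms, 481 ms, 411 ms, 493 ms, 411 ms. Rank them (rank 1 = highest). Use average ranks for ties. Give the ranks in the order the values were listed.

1, 9, 5, 10.5, 10.5, 3, 7, 4, 7, 2, 7

Sorted (descending): 544, 493, 488, 481, 472, 411, 411, 411, 346, 312, 312
The 3 values of 411 occupy positions 6–8 → average rank 7.
The 2 values of 312 occupy positions 10–11 → average rank (10+11)/2 = 10.5.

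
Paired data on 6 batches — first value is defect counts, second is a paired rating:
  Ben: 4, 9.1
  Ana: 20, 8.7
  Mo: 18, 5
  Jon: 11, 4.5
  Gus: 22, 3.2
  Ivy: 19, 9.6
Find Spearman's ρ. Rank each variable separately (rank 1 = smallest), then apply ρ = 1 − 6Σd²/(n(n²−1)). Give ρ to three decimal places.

Ranks of variable 1: 1, 5, 3, 2, 6, 4
Ranks of variable 2: 5, 4, 3, 2, 1, 6
d = r₁ − r₂: -4, 1, 0, 0, 5, -2
d²: 16, 1, 0, 0, 25, 4; Σd² = 46
ρ = 1 − 6·46/(6·35) = 1 − 276/210 = -0.314

-0.314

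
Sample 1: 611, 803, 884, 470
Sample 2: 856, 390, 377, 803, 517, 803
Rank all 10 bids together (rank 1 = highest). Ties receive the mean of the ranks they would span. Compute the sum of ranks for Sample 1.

Sorted (descending): 884, 856, 803, 803, 803, 611, 517, 470, 390, 377
The 3 values of 803 occupy positions 3–5 → average rank 4.
Sample 1 values → pooled ranks: 611→6, 803→4, 884→1, 470→8
Rank sum = 6 + 4 + 1 + 8 = 19

19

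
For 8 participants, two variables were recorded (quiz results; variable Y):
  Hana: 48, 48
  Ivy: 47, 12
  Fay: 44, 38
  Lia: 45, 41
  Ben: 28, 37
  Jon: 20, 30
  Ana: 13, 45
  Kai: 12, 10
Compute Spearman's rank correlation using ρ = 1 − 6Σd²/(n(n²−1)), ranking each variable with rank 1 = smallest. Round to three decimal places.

0.405

Ranks of variable 1: 8, 7, 5, 6, 4, 3, 2, 1
Ranks of variable 2: 8, 2, 5, 6, 4, 3, 7, 1
d = r₁ − r₂: 0, 5, 0, 0, 0, 0, -5, 0
d²: 0, 25, 0, 0, 0, 0, 25, 0; Σd² = 50
ρ = 1 − 6·50/(8·63) = 1 − 300/504 = 0.405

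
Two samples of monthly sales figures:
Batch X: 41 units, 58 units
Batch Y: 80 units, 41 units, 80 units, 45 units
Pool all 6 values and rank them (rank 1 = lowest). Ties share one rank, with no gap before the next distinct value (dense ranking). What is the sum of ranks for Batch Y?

Sorted (ascending): 41, 41, 45, 58, 80, 80
The 2 values of 41 share dense rank 1.
The 2 values of 80 share dense rank 4.
Remaining distinct values take the next consecutive integers.
Batch Y values → pooled ranks: 80→4, 41→1, 80→4, 45→2
Rank sum = 4 + 1 + 4 + 2 = 11

11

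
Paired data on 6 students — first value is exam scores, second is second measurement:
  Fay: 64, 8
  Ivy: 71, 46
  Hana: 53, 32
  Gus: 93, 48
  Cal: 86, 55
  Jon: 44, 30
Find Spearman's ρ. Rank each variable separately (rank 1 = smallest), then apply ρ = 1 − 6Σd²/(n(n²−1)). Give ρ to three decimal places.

Ranks of variable 1: 3, 4, 2, 6, 5, 1
Ranks of variable 2: 1, 4, 3, 5, 6, 2
d = r₁ − r₂: 2, 0, -1, 1, -1, -1
d²: 4, 0, 1, 1, 1, 1; Σd² = 8
ρ = 1 − 6·8/(6·35) = 1 − 48/210 = 0.771

0.771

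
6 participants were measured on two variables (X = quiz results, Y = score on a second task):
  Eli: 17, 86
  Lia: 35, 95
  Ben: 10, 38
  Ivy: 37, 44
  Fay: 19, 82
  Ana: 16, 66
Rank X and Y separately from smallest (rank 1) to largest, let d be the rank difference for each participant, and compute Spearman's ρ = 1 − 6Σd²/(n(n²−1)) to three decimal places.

Ranks of variable 1: 3, 5, 1, 6, 4, 2
Ranks of variable 2: 5, 6, 1, 2, 4, 3
d = r₁ − r₂: -2, -1, 0, 4, 0, -1
d²: 4, 1, 0, 16, 0, 1; Σd² = 22
ρ = 1 − 6·22/(6·35) = 1 − 132/210 = 0.371

0.371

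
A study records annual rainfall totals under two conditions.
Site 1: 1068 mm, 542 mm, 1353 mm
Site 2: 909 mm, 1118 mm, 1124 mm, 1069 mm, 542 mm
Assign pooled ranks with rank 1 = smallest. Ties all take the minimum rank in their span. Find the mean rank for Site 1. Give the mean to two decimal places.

4.33

Sorted (ascending): 542, 542, 909, 1068, 1069, 1118, 1124, 1353
The 2 values of 542 occupy positions 1–2 → each gets rank 1.
Site 1 values → pooled ranks: 1068→4, 542→1, 1353→8
Mean rank = (4 + 1 + 8) / 3 = 4.33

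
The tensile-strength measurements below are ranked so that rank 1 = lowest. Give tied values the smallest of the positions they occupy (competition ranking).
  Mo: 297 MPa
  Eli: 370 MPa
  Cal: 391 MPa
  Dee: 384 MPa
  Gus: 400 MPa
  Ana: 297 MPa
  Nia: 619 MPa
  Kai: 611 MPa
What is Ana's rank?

1

Sorted (ascending): 297, 297, 370, 384, 391, 400, 611, 619
The 2 values of 297 occupy positions 1–2 → each gets rank 1.
Ana has value 297 MPa → rank 1.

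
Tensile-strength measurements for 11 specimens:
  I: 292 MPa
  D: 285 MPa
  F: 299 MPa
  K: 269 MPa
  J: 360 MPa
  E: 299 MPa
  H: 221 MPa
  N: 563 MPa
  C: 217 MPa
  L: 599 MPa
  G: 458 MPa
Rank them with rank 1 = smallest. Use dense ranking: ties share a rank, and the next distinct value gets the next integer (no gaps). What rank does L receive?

10

Sorted (ascending): 217, 221, 269, 285, 292, 299, 299, 360, 458, 563, 599
The 2 values of 299 share dense rank 6.
Remaining distinct values take the next consecutive integers.
L has value 599 MPa → rank 10.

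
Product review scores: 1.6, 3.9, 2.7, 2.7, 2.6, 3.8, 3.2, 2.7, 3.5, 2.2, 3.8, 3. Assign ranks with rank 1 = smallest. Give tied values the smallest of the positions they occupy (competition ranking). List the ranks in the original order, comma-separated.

Sorted (ascending): 1.6, 2.2, 2.6, 2.7, 2.7, 2.7, 3, 3.2, 3.5, 3.8, 3.8, 3.9
The 3 values of 2.7 occupy positions 4–6 → each gets rank 4.
The 2 values of 3.8 occupy positions 10–11 → each gets rank 10.

1, 12, 4, 4, 3, 10, 8, 4, 9, 2, 10, 7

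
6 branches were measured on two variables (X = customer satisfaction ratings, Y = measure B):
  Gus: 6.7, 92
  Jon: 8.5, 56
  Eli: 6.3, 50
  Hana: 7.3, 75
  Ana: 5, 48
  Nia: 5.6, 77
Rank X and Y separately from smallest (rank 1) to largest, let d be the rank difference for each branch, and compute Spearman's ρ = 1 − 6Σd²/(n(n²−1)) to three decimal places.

Ranks of variable 1: 4, 6, 3, 5, 1, 2
Ranks of variable 2: 6, 3, 2, 4, 1, 5
d = r₁ − r₂: -2, 3, 1, 1, 0, -3
d²: 4, 9, 1, 1, 0, 9; Σd² = 24
ρ = 1 − 6·24/(6·35) = 1 − 144/210 = 0.314

0.314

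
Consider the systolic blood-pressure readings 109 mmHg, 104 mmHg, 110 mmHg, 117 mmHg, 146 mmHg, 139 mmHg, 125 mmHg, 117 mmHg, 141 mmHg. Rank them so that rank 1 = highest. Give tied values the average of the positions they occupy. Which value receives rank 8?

Sorted (descending): 146, 141, 139, 125, 117, 117, 110, 109, 104
The 2 values of 117 occupy positions 5–6 → average rank (5+6)/2 = 5.5.
Rank 8 → value 109.

109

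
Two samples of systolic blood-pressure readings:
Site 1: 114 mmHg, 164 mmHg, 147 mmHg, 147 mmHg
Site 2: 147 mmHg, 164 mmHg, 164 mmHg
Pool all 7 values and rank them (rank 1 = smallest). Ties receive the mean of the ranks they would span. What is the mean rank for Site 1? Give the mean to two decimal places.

Sorted (ascending): 114, 147, 147, 147, 164, 164, 164
The 3 values of 147 occupy positions 2–4 → average rank 3.
The 3 values of 164 occupy positions 5–7 → average rank 6.
Site 1 values → pooled ranks: 114→1, 164→6, 147→3, 147→3
Mean rank = (1 + 6 + 3 + 3) / 4 = 3.25

3.25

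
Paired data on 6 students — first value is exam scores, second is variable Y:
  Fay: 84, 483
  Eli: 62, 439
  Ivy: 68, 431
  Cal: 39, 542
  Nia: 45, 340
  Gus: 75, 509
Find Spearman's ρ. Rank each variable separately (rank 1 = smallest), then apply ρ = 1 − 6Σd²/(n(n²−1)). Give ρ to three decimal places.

Ranks of variable 1: 6, 3, 4, 1, 2, 5
Ranks of variable 2: 4, 3, 2, 6, 1, 5
d = r₁ − r₂: 2, 0, 2, -5, 1, 0
d²: 4, 0, 4, 25, 1, 0; Σd² = 34
ρ = 1 − 6·34/(6·35) = 1 − 204/210 = 0.029

0.029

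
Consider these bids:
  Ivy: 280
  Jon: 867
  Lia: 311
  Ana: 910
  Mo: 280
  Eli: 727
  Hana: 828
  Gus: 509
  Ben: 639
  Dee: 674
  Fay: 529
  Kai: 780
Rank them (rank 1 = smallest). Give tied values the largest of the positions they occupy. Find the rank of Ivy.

2

Sorted (ascending): 280, 280, 311, 509, 529, 639, 674, 727, 780, 828, 867, 910
The 2 values of 280 occupy positions 1–2 → each gets rank 2.
Ivy has value 280 → rank 2.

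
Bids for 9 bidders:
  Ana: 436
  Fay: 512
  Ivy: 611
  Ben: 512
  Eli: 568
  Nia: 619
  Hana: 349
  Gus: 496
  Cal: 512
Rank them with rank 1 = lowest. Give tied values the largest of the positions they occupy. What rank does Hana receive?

1

Sorted (ascending): 349, 436, 496, 512, 512, 512, 568, 611, 619
The 3 values of 512 occupy positions 4–6 → each gets rank 6.
Hana has value 349 → rank 1.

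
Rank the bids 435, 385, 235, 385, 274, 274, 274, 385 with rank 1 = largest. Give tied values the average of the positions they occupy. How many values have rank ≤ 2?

Sorted (descending): 435, 385, 385, 385, 274, 274, 274, 235
The 3 values of 385 occupy positions 2–4 → average rank 3.
The 3 values of 274 occupy positions 5–7 → average rank 6.
Ranks ≤ 2: {1} → 1 value.

1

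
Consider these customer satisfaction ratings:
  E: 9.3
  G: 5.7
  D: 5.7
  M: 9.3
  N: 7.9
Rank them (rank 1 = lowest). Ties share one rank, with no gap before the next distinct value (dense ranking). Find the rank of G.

Sorted (ascending): 5.7, 5.7, 7.9, 9.3, 9.3
The 2 values of 5.7 share dense rank 1.
The 2 values of 9.3 share dense rank 3.
Remaining distinct values take the next consecutive integers.
G has value 5.7 → rank 1.

1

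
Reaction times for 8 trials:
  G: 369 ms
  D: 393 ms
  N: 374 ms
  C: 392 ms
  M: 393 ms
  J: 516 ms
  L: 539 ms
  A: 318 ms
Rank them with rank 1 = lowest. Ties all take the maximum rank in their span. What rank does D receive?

6

Sorted (ascending): 318, 369, 374, 392, 393, 393, 516, 539
The 2 values of 393 occupy positions 5–6 → each gets rank 6.
D has value 393 ms → rank 6.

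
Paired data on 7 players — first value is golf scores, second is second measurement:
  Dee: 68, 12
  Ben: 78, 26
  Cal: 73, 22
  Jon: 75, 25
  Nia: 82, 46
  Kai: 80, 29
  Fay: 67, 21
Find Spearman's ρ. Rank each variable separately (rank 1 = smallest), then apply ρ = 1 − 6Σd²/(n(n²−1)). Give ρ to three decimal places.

0.964

Ranks of variable 1: 2, 5, 3, 4, 7, 6, 1
Ranks of variable 2: 1, 5, 3, 4, 7, 6, 2
d = r₁ − r₂: 1, 0, 0, 0, 0, 0, -1
d²: 1, 0, 0, 0, 0, 0, 1; Σd² = 2
ρ = 1 − 6·2/(7·48) = 1 − 12/336 = 0.964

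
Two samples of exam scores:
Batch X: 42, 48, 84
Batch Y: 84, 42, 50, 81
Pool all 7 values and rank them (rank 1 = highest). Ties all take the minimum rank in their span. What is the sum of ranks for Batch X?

Sorted (descending): 84, 84, 81, 50, 48, 42, 42
The 2 values of 84 occupy positions 1–2 → each gets rank 1.
The 2 values of 42 occupy positions 6–7 → each gets rank 6.
Batch X values → pooled ranks: 42→6, 48→5, 84→1
Rank sum = 6 + 5 + 1 = 12

12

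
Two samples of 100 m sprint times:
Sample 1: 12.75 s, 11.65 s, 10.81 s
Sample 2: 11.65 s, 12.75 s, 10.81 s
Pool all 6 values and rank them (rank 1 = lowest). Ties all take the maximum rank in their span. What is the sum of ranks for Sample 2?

12

Sorted (ascending): 10.81, 10.81, 11.65, 11.65, 12.75, 12.75
The 2 values of 10.81 occupy positions 1–2 → each gets rank 2.
The 2 values of 11.65 occupy positions 3–4 → each gets rank 4.
The 2 values of 12.75 occupy positions 5–6 → each gets rank 6.
Sample 2 values → pooled ranks: 11.65→4, 12.75→6, 10.81→2
Rank sum = 4 + 6 + 2 = 12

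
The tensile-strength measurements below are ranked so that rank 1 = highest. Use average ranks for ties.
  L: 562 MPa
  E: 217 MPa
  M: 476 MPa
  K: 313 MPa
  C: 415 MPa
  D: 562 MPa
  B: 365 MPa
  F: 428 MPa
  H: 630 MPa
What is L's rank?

2.5

Sorted (descending): 630, 562, 562, 476, 428, 415, 365, 313, 217
The 2 values of 562 occupy positions 2–3 → average rank (2+3)/2 = 2.5.
L has value 562 MPa → rank 2.5.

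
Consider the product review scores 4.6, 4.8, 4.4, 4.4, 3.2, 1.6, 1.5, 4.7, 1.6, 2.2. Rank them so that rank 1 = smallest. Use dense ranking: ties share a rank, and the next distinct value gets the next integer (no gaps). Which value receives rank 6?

Sorted (ascending): 1.5, 1.6, 1.6, 2.2, 3.2, 4.4, 4.4, 4.6, 4.7, 4.8
The 2 values of 1.6 share dense rank 2.
The 2 values of 4.4 share dense rank 5.
Remaining distinct values take the next consecutive integers.
Rank 6 → value 4.6.

4.6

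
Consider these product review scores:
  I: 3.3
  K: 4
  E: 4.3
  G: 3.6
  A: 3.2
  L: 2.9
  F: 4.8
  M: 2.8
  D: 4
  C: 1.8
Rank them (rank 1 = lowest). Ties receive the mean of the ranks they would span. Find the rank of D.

7.5

Sorted (ascending): 1.8, 2.8, 2.9, 3.2, 3.3, 3.6, 4, 4, 4.3, 4.8
The 2 values of 4 occupy positions 7–8 → average rank (7+8)/2 = 7.5.
D has value 4 → rank 7.5.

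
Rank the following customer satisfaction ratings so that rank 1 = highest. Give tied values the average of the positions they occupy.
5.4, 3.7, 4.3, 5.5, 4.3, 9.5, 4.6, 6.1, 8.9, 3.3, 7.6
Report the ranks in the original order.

6, 10, 8.5, 5, 8.5, 1, 7, 4, 2, 11, 3

Sorted (descending): 9.5, 8.9, 7.6, 6.1, 5.5, 5.4, 4.6, 4.3, 4.3, 3.7, 3.3
The 2 values of 4.3 occupy positions 8–9 → average rank (8+9)/2 = 8.5.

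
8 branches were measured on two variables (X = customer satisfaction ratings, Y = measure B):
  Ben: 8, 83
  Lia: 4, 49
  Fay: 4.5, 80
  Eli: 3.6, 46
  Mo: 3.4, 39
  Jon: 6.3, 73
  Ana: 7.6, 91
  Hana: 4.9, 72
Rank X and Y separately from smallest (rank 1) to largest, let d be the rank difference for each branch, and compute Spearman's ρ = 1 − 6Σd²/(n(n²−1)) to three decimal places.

Ranks of variable 1: 8, 3, 4, 2, 1, 6, 7, 5
Ranks of variable 2: 7, 3, 6, 2, 1, 5, 8, 4
d = r₁ − r₂: 1, 0, -2, 0, 0, 1, -1, 1
d²: 1, 0, 4, 0, 0, 1, 1, 1; Σd² = 8
ρ = 1 − 6·8/(8·63) = 1 − 48/504 = 0.905

0.905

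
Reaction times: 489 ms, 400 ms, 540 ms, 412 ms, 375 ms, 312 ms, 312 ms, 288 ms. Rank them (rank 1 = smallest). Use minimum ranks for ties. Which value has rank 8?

Sorted (ascending): 288, 312, 312, 375, 400, 412, 489, 540
The 2 values of 312 occupy positions 2–3 → each gets rank 2.
Rank 8 → value 540.

540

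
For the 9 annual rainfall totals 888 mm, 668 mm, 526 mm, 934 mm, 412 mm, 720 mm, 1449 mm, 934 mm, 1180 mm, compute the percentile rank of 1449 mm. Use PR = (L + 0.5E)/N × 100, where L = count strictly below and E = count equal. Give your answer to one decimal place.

94.4

N = 9.
Strictly below 1449: 8. Equal to 1449: 1.
PR = (8 + 0.5·1)/9 × 100 = 94.4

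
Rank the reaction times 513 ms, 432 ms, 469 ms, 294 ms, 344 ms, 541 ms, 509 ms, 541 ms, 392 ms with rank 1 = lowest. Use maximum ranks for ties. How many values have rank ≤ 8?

Sorted (ascending): 294, 344, 392, 432, 469, 509, 513, 541, 541
The 2 values of 541 occupy positions 8–9 → each gets rank 9.
Ranks ≤ 8: {1, 2, 3, 4, 5, 6, 7} → 7 values.

7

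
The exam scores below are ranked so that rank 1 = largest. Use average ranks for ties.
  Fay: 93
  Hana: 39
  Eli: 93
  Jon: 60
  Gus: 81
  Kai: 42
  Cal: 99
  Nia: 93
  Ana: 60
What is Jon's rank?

6.5

Sorted (descending): 99, 93, 93, 93, 81, 60, 60, 42, 39
The 3 values of 93 occupy positions 2–4 → average rank 3.
The 2 values of 60 occupy positions 6–7 → average rank (6+7)/2 = 6.5.
Jon has value 60 → rank 6.5.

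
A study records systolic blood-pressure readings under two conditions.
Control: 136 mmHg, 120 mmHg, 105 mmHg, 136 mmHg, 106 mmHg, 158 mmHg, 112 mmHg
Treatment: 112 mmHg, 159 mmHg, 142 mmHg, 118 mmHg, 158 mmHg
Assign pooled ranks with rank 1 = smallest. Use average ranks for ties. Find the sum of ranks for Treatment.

40

Sorted (ascending): 105, 106, 112, 112, 118, 120, 136, 136, 142, 158, 158, 159
The 2 values of 112 occupy positions 3–4 → average rank (3+4)/2 = 3.5.
The 2 values of 136 occupy positions 7–8 → average rank (7+8)/2 = 7.5.
The 2 values of 158 occupy positions 10–11 → average rank (10+11)/2 = 10.5.
Treatment values → pooled ranks: 112→3.5, 159→12, 142→9, 118→5, 158→10.5
Rank sum = 3.5 + 12 + 9 + 5 + 10.5 = 40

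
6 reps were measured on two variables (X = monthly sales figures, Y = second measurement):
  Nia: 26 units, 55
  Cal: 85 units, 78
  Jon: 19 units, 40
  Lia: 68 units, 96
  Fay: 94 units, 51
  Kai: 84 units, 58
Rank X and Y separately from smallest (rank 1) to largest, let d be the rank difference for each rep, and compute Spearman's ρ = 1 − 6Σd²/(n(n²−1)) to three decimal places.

0.257

Ranks of variable 1: 2, 5, 1, 3, 6, 4
Ranks of variable 2: 3, 5, 1, 6, 2, 4
d = r₁ − r₂: -1, 0, 0, -3, 4, 0
d²: 1, 0, 0, 9, 16, 0; Σd² = 26
ρ = 1 − 6·26/(6·35) = 1 − 156/210 = 0.257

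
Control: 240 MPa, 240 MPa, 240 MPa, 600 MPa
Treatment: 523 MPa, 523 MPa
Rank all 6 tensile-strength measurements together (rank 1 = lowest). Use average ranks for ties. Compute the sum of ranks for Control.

12

Sorted (ascending): 240, 240, 240, 523, 523, 600
The 3 values of 240 occupy positions 1–3 → average rank 2.
The 2 values of 523 occupy positions 4–5 → average rank (4+5)/2 = 4.5.
Control values → pooled ranks: 240→2, 240→2, 240→2, 600→6
Rank sum = 2 + 2 + 2 + 6 = 12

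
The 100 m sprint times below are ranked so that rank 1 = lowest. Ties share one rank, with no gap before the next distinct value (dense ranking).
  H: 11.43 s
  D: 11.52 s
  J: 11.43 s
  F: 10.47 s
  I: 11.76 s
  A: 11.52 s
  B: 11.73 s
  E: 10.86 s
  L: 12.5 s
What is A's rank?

4

Sorted (ascending): 10.47, 10.86, 11.43, 11.43, 11.52, 11.52, 11.73, 11.76, 12.5
The 2 values of 11.43 share dense rank 3.
The 2 values of 11.52 share dense rank 4.
Remaining distinct values take the next consecutive integers.
A has value 11.52 s → rank 4.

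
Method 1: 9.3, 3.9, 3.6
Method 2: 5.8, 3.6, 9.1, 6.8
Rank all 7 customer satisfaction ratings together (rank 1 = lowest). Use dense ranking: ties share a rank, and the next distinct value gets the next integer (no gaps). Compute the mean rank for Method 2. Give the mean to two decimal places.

Sorted (ascending): 3.6, 3.6, 3.9, 5.8, 6.8, 9.1, 9.3
The 2 values of 3.6 share dense rank 1.
Remaining distinct values take the next consecutive integers.
Method 2 values → pooled ranks: 5.8→3, 3.6→1, 9.1→5, 6.8→4
Mean rank = (3 + 1 + 5 + 4) / 4 = 3.25

3.25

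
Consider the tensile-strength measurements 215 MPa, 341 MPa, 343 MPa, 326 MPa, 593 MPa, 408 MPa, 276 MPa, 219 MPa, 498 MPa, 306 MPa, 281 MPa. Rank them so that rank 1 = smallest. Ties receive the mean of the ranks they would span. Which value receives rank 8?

343

Sorted (ascending): 215, 219, 276, 281, 306, 326, 341, 343, 408, 498, 593
No ties — each value takes its position as its rank.
Rank 8 → value 343.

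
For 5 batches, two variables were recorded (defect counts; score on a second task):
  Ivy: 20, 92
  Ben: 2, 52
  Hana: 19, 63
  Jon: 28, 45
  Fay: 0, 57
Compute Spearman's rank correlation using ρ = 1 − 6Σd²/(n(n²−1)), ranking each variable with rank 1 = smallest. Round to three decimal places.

Ranks of variable 1: 4, 2, 3, 5, 1
Ranks of variable 2: 5, 2, 4, 1, 3
d = r₁ − r₂: -1, 0, -1, 4, -2
d²: 1, 0, 1, 16, 4; Σd² = 22
ρ = 1 − 6·22/(5·24) = 1 − 132/120 = -0.100

-0.100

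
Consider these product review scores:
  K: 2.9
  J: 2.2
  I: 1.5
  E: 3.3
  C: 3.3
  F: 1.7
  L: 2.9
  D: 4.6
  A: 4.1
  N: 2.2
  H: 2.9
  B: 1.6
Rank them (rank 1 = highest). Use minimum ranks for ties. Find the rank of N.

8

Sorted (descending): 4.6, 4.1, 3.3, 3.3, 2.9, 2.9, 2.9, 2.2, 2.2, 1.7, 1.6, 1.5
The 2 values of 3.3 occupy positions 3–4 → each gets rank 3.
The 3 values of 2.9 occupy positions 5–7 → each gets rank 5.
The 2 values of 2.2 occupy positions 8–9 → each gets rank 8.
N has value 2.2 → rank 8.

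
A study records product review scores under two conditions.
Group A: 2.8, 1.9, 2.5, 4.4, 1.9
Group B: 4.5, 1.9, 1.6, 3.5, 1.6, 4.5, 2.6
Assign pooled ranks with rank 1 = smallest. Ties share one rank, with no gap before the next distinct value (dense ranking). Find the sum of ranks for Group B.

Sorted (ascending): 1.6, 1.6, 1.9, 1.9, 1.9, 2.5, 2.6, 2.8, 3.5, 4.4, 4.5, 4.5
The 2 values of 1.6 share dense rank 1.
The 3 values of 1.9 share dense rank 2.
The 2 values of 4.5 share dense rank 8.
Remaining distinct values take the next consecutive integers.
Group B values → pooled ranks: 4.5→8, 1.9→2, 1.6→1, 3.5→6, 1.6→1, 4.5→8, 2.6→4
Rank sum = 8 + 2 + 1 + 6 + 1 + 8 + 4 = 30

30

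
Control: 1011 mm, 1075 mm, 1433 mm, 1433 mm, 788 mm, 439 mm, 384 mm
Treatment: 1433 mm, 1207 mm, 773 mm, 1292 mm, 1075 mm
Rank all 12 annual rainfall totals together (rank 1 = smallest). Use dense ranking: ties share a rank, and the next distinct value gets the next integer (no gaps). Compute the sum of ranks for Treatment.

Sorted (ascending): 384, 439, 773, 788, 1011, 1075, 1075, 1207, 1292, 1433, 1433, 1433
The 2 values of 1075 share dense rank 6.
The 3 values of 1433 share dense rank 9.
Remaining distinct values take the next consecutive integers.
Treatment values → pooled ranks: 1433→9, 1207→7, 773→3, 1292→8, 1075→6
Rank sum = 9 + 7 + 3 + 8 + 6 = 33

33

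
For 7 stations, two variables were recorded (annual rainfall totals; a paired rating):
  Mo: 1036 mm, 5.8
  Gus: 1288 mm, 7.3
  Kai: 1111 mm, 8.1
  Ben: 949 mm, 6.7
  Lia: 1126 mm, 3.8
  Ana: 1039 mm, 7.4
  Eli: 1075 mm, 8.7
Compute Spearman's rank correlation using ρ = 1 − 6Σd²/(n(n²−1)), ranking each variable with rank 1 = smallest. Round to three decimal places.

Ranks of variable 1: 2, 7, 5, 1, 6, 3, 4
Ranks of variable 2: 2, 4, 6, 3, 1, 5, 7
d = r₁ − r₂: 0, 3, -1, -2, 5, -2, -3
d²: 0, 9, 1, 4, 25, 4, 9; Σd² = 52
ρ = 1 − 6·52/(7·48) = 1 − 312/336 = 0.071

0.071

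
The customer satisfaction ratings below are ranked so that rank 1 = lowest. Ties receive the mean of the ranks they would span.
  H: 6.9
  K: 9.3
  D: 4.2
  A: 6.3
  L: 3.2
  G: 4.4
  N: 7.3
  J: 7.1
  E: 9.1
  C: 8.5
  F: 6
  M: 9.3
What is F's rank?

4

Sorted (ascending): 3.2, 4.2, 4.4, 6, 6.3, 6.9, 7.1, 7.3, 8.5, 9.1, 9.3, 9.3
The 2 values of 9.3 occupy positions 11–12 → average rank (11+12)/2 = 11.5.
F has value 6 → rank 4.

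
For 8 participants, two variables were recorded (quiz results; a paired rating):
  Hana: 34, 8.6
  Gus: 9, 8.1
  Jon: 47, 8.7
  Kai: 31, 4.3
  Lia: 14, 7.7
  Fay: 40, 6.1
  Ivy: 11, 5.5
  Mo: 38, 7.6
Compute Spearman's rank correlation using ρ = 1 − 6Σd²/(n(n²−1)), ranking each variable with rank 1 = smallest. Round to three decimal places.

0.262

Ranks of variable 1: 5, 1, 8, 4, 3, 7, 2, 6
Ranks of variable 2: 7, 6, 8, 1, 5, 3, 2, 4
d = r₁ − r₂: -2, -5, 0, 3, -2, 4, 0, 2
d²: 4, 25, 0, 9, 4, 16, 0, 4; Σd² = 62
ρ = 1 − 6·62/(8·63) = 1 − 372/504 = 0.262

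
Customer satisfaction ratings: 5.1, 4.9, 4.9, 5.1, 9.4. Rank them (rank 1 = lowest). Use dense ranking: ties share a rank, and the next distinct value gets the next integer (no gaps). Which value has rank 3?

Sorted (ascending): 4.9, 4.9, 5.1, 5.1, 9.4
The 2 values of 4.9 share dense rank 1.
The 2 values of 5.1 share dense rank 2.
Remaining distinct values take the next consecutive integers.
Rank 3 → value 9.4.

9.4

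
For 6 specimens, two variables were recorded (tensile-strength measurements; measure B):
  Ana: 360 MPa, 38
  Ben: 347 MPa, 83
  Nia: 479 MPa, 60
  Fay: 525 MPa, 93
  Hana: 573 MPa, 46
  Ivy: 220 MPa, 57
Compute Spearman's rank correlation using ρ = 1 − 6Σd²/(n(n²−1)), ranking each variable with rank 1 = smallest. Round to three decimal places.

Ranks of variable 1: 3, 2, 4, 5, 6, 1
Ranks of variable 2: 1, 5, 4, 6, 2, 3
d = r₁ − r₂: 2, -3, 0, -1, 4, -2
d²: 4, 9, 0, 1, 16, 4; Σd² = 34
ρ = 1 − 6·34/(6·35) = 1 − 204/210 = 0.029

0.029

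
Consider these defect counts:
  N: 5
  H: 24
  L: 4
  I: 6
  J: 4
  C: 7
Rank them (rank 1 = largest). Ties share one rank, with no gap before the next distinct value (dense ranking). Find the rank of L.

Sorted (descending): 24, 7, 6, 5, 4, 4
The 2 values of 4 share dense rank 5.
Remaining distinct values take the next consecutive integers.
L has value 4 → rank 5.

5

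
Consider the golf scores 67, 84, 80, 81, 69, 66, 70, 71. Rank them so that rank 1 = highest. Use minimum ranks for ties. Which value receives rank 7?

67

Sorted (descending): 84, 81, 80, 71, 70, 69, 67, 66
No ties — each value takes its position as its rank.
Rank 7 → value 67.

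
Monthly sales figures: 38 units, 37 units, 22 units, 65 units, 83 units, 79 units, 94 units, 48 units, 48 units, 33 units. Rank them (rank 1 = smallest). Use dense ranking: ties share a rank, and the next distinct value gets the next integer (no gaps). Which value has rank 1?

Sorted (ascending): 22, 33, 37, 38, 48, 48, 65, 79, 83, 94
The 2 values of 48 share dense rank 5.
Remaining distinct values take the next consecutive integers.
Rank 1 → value 22.

22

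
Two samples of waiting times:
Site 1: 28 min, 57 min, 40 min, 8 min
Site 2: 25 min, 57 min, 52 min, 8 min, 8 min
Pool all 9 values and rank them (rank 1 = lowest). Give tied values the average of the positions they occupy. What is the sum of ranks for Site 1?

Sorted (ascending): 8, 8, 8, 25, 28, 40, 52, 57, 57
The 3 values of 8 occupy positions 1–3 → average rank 2.
The 2 values of 57 occupy positions 8–9 → average rank (8+9)/2 = 8.5.
Site 1 values → pooled ranks: 28→5, 57→8.5, 40→6, 8→2
Rank sum = 5 + 8.5 + 6 + 2 = 21.5

21.5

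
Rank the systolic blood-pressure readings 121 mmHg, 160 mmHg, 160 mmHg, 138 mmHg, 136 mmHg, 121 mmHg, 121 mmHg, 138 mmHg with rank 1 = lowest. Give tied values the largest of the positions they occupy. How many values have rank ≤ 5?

4

Sorted (ascending): 121, 121, 121, 136, 138, 138, 160, 160
The 3 values of 121 occupy positions 1–3 → each gets rank 3.
The 2 values of 138 occupy positions 5–6 → each gets rank 6.
The 2 values of 160 occupy positions 7–8 → each gets rank 8.
Ranks ≤ 5: {3, 3, 3, 4} → 4 values.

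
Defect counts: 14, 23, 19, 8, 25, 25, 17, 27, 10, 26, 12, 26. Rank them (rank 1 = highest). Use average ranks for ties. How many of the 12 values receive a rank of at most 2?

1

Sorted (descending): 27, 26, 26, 25, 25, 23, 19, 17, 14, 12, 10, 8
The 2 values of 26 occupy positions 2–3 → average rank (2+3)/2 = 2.5.
The 2 values of 25 occupy positions 4–5 → average rank (4+5)/2 = 4.5.
Ranks ≤ 2: {1} → 1 value.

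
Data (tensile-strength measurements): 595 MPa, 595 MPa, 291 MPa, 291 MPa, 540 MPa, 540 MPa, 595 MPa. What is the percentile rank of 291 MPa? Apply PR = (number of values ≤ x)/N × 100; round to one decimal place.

28.6

N = 7.
Strictly below 291: 0. Equal to 291: 2.
PR = 2/7 × 100 = 28.6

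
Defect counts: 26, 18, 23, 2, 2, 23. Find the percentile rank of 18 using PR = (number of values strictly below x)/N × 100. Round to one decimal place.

33.3

N = 6.
Strictly below 18: 2. Equal to 18: 1.
PR = 2/6 × 100 = 33.3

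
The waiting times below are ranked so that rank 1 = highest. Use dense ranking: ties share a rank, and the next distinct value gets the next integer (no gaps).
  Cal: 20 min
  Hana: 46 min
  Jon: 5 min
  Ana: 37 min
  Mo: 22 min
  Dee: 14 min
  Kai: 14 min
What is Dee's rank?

5

Sorted (descending): 46, 37, 22, 20, 14, 14, 5
The 2 values of 14 share dense rank 5.
Remaining distinct values take the next consecutive integers.
Dee has value 14 min → rank 5.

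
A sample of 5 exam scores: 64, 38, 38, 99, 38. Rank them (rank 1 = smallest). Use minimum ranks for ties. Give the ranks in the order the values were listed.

Sorted (ascending): 38, 38, 38, 64, 99
The 3 values of 38 occupy positions 1–3 → each gets rank 1.

4, 1, 1, 5, 1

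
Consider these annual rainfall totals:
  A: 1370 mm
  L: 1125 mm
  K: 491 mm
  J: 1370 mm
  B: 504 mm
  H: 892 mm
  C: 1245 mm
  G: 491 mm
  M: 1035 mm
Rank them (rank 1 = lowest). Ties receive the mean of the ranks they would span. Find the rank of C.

7

Sorted (ascending): 491, 491, 504, 892, 1035, 1125, 1245, 1370, 1370
The 2 values of 491 occupy positions 1–2 → average rank (1+2)/2 = 1.5.
The 2 values of 1370 occupy positions 8–9 → average rank (8+9)/2 = 8.5.
C has value 1245 mm → rank 7.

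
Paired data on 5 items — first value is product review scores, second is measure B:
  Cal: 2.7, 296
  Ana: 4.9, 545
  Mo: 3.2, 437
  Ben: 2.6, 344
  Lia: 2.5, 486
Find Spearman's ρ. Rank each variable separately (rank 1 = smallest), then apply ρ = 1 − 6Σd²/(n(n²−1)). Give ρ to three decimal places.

Ranks of variable 1: 3, 5, 4, 2, 1
Ranks of variable 2: 1, 5, 3, 2, 4
d = r₁ − r₂: 2, 0, 1, 0, -3
d²: 4, 0, 1, 0, 9; Σd² = 14
ρ = 1 − 6·14/(5·24) = 1 − 84/120 = 0.300

0.300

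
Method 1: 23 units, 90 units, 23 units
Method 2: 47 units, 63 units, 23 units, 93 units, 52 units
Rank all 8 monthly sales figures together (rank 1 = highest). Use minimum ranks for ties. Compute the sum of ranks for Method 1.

14

Sorted (descending): 93, 90, 63, 52, 47, 23, 23, 23
The 3 values of 23 occupy positions 6–8 → each gets rank 6.
Method 1 values → pooled ranks: 23→6, 90→2, 23→6
Rank sum = 6 + 2 + 6 = 14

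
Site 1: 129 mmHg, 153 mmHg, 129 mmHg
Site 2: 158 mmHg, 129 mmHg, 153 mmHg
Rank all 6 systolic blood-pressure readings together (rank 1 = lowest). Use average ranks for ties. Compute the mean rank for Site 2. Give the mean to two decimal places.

Sorted (ascending): 129, 129, 129, 153, 153, 158
The 3 values of 129 occupy positions 1–3 → average rank 2.
The 2 values of 153 occupy positions 4–5 → average rank (4+5)/2 = 4.5.
Site 2 values → pooled ranks: 158→6, 129→2, 153→4.5
Mean rank = (6 + 2 + 4.5) / 3 = 4.17

4.17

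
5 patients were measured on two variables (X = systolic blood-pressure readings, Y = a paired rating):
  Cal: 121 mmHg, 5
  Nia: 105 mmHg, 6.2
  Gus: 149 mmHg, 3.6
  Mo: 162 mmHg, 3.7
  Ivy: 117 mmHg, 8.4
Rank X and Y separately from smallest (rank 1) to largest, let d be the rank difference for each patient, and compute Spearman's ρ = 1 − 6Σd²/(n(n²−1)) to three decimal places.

Ranks of variable 1: 3, 1, 4, 5, 2
Ranks of variable 2: 3, 4, 1, 2, 5
d = r₁ − r₂: 0, -3, 3, 3, -3
d²: 0, 9, 9, 9, 9; Σd² = 36
ρ = 1 − 6·36/(5·24) = 1 − 216/120 = -0.800

-0.800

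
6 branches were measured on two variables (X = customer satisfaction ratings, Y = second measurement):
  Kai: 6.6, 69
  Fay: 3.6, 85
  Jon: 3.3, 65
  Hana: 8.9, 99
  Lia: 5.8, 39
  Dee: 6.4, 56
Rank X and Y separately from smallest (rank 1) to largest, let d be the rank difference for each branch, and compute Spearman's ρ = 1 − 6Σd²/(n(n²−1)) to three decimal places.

0.371

Ranks of variable 1: 5, 2, 1, 6, 3, 4
Ranks of variable 2: 4, 5, 3, 6, 1, 2
d = r₁ − r₂: 1, -3, -2, 0, 2, 2
d²: 1, 9, 4, 0, 4, 4; Σd² = 22
ρ = 1 − 6·22/(6·35) = 1 − 132/210 = 0.371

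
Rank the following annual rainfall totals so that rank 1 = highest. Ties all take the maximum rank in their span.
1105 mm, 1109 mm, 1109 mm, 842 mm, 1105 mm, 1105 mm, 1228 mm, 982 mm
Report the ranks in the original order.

6, 3, 3, 8, 6, 6, 1, 7

Sorted (descending): 1228, 1109, 1109, 1105, 1105, 1105, 982, 842
The 2 values of 1109 occupy positions 2–3 → each gets rank 3.
The 3 values of 1105 occupy positions 4–6 → each gets rank 6.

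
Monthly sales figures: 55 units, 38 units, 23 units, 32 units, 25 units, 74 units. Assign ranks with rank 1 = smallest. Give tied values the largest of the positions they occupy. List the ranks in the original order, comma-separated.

Sorted (ascending): 23, 25, 32, 38, 55, 74
No ties — each value takes its position as its rank.

5, 4, 1, 3, 2, 6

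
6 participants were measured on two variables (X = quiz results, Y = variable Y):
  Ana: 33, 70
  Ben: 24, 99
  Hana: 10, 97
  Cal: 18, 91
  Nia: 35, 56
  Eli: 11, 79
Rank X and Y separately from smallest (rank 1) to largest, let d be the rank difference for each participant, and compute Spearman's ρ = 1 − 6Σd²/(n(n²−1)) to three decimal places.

Ranks of variable 1: 5, 4, 1, 3, 6, 2
Ranks of variable 2: 2, 6, 5, 4, 1, 3
d = r₁ − r₂: 3, -2, -4, -1, 5, -1
d²: 9, 4, 16, 1, 25, 1; Σd² = 56
ρ = 1 − 6·56/(6·35) = 1 − 336/210 = -0.600

-0.600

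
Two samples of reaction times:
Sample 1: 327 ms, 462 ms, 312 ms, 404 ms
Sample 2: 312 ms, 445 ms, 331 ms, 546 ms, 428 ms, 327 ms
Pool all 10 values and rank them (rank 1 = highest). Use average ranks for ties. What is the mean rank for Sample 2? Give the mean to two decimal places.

5.17

Sorted (descending): 546, 462, 445, 428, 404, 331, 327, 327, 312, 312
The 2 values of 327 occupy positions 7–8 → average rank (7+8)/2 = 7.5.
The 2 values of 312 occupy positions 9–10 → average rank (9+10)/2 = 9.5.
Sample 2 values → pooled ranks: 312→9.5, 445→3, 331→6, 546→1, 428→4, 327→7.5
Mean rank = (9.5 + 3 + 6 + 1 + 4 + 7.5) / 6 = 5.17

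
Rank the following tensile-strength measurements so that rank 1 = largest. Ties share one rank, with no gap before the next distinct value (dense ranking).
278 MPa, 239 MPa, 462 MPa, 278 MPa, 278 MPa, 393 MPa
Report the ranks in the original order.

Sorted (descending): 462, 393, 278, 278, 278, 239
The 3 values of 278 share dense rank 3.
Remaining distinct values take the next consecutive integers.

3, 4, 1, 3, 3, 2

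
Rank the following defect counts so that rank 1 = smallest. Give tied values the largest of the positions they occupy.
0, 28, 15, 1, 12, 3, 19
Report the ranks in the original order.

Sorted (ascending): 0, 1, 3, 12, 15, 19, 28
No ties — each value takes its position as its rank.

1, 7, 5, 2, 4, 3, 6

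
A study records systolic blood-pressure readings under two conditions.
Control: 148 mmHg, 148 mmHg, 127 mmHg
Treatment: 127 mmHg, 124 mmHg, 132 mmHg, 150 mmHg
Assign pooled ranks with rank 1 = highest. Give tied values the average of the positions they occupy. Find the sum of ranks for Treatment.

Sorted (descending): 150, 148, 148, 132, 127, 127, 124
The 2 values of 148 occupy positions 2–3 → average rank (2+3)/2 = 2.5.
The 2 values of 127 occupy positions 5–6 → average rank (5+6)/2 = 5.5.
Treatment values → pooled ranks: 127→5.5, 124→7, 132→4, 150→1
Rank sum = 5.5 + 7 + 4 + 1 = 17.5

17.5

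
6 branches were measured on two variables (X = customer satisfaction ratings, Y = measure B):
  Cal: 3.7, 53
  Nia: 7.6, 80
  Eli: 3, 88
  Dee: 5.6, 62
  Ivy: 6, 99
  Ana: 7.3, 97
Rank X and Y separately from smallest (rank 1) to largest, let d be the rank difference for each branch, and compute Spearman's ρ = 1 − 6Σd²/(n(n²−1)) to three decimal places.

0.314

Ranks of variable 1: 2, 6, 1, 3, 4, 5
Ranks of variable 2: 1, 3, 4, 2, 6, 5
d = r₁ − r₂: 1, 3, -3, 1, -2, 0
d²: 1, 9, 9, 1, 4, 0; Σd² = 24
ρ = 1 − 6·24/(6·35) = 1 − 144/210 = 0.314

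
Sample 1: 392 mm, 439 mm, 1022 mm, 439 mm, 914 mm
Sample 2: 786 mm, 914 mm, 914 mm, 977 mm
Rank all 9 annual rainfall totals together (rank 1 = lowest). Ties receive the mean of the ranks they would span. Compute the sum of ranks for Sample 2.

24

Sorted (ascending): 392, 439, 439, 786, 914, 914, 914, 977, 1022
The 2 values of 439 occupy positions 2–3 → average rank (2+3)/2 = 2.5.
The 3 values of 914 occupy positions 5–7 → average rank 6.
Sample 2 values → pooled ranks: 786→4, 914→6, 914→6, 977→8
Rank sum = 4 + 6 + 6 + 8 = 24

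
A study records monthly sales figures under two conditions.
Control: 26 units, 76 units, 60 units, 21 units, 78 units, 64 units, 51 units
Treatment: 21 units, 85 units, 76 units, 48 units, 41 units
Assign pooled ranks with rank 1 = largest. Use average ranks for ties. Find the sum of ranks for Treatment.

33

Sorted (descending): 85, 78, 76, 76, 64, 60, 51, 48, 41, 26, 21, 21
The 2 values of 76 occupy positions 3–4 → average rank (3+4)/2 = 3.5.
The 2 values of 21 occupy positions 11–12 → average rank (11+12)/2 = 11.5.
Treatment values → pooled ranks: 21→11.5, 85→1, 76→3.5, 48→8, 41→9
Rank sum = 11.5 + 1 + 3.5 + 8 + 9 = 33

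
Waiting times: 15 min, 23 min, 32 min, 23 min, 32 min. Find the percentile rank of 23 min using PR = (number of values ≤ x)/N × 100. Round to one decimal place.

60.0

N = 5.
Strictly below 23: 1. Equal to 23: 2.
PR = 3/5 × 100 = 60.0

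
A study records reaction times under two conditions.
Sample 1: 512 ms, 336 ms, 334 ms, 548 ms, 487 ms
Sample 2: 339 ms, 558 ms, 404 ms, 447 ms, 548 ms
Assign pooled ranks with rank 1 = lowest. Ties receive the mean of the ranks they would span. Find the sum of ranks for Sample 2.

Sorted (ascending): 334, 336, 339, 404, 447, 487, 512, 548, 548, 558
The 2 values of 548 occupy positions 8–9 → average rank (8+9)/2 = 8.5.
Sample 2 values → pooled ranks: 339→3, 558→10, 404→4, 447→5, 548→8.5
Rank sum = 3 + 10 + 4 + 5 + 8.5 = 30.5

30.5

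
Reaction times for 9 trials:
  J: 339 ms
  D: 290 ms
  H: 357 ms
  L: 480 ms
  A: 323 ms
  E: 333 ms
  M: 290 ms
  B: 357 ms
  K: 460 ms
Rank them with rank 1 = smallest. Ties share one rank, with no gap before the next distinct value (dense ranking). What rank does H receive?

Sorted (ascending): 290, 290, 323, 333, 339, 357, 357, 460, 480
The 2 values of 290 share dense rank 1.
The 2 values of 357 share dense rank 5.
Remaining distinct values take the next consecutive integers.
H has value 357 ms → rank 5.

5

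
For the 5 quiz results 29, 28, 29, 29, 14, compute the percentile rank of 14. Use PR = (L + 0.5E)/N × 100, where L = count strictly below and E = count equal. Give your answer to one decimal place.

N = 5.
Strictly below 14: 0. Equal to 14: 1.
PR = (0 + 0.5·1)/5 × 100 = 10.0

10.0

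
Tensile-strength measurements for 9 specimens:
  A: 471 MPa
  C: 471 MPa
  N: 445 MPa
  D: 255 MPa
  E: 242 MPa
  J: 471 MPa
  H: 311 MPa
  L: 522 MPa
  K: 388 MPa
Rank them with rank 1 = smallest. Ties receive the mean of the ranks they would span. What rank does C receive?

7

Sorted (ascending): 242, 255, 311, 388, 445, 471, 471, 471, 522
The 3 values of 471 occupy positions 6–8 → average rank 7.
C has value 471 MPa → rank 7.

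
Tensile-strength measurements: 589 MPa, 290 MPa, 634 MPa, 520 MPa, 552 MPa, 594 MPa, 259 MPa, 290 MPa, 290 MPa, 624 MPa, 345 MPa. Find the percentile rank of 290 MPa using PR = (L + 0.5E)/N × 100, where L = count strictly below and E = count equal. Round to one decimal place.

N = 11.
Strictly below 290: 1. Equal to 290: 3.
PR = (1 + 0.5·3)/11 × 100 = 22.7

22.7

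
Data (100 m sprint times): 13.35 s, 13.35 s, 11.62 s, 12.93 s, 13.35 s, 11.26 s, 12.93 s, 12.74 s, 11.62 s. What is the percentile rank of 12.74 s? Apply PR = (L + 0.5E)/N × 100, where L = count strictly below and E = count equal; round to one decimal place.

N = 9.
Strictly below 12.74: 3. Equal to 12.74: 1.
PR = (3 + 0.5·1)/9 × 100 = 38.9

38.9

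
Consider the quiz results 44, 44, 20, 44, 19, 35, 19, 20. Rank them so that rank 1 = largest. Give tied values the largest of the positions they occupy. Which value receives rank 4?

Sorted (descending): 44, 44, 44, 35, 20, 20, 19, 19
The 3 values of 44 occupy positions 1–3 → each gets rank 3.
The 2 values of 20 occupy positions 5–6 → each gets rank 6.
The 2 values of 19 occupy positions 7–8 → each gets rank 8.
Rank 4 → value 35.

35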